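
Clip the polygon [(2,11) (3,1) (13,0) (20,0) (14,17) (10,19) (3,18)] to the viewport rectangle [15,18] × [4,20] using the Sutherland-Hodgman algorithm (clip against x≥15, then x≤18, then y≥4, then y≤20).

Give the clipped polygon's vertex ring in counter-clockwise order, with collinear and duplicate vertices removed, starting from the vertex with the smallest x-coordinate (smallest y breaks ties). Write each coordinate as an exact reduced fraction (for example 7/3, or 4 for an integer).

Clipped polygon: [(15,4) (18,4) (18,17/3) (15,85/6)]

1. After x ≥ 15: [(15,0) (20,0) (15,85/6)]
2. After x ≤ 18: [(15,0) (18,0) (18,17/3) (15,85/6)]
3. After y ≥ 4: [(15,4) (18,4) (18,17/3) (15,85/6)]
4. After y ≤ 20: [(15,4) (18,4) (18,17/3) (15,85/6)]
5. Canonical ring: [(15,4) (18,4) (18,17/3) (15,85/6)]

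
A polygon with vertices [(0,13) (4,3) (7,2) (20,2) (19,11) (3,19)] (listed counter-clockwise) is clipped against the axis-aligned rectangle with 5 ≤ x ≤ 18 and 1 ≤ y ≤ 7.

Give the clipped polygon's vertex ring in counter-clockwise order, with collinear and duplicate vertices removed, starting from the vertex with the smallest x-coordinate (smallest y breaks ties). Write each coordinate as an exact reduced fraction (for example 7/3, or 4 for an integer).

1. After x ≥ 5: [(5,8/3) (7,2) (20,2) (19,11) (5,18)]
2. After x ≤ 18: [(5,8/3) (7,2) (18,2) (18,23/2) (5,18)]
3. After y ≥ 1: [(5,8/3) (7,2) (18,2) (18,23/2) (5,18)]
4. After y ≤ 7: [(5,7) (5,8/3) (7,2) (18,2) (18,7)]
5. Canonical ring: [(5,8/3) (7,2) (18,2) (18,7) (5,7)]

Clipped polygon: [(5,8/3) (7,2) (18,2) (18,7) (5,7)]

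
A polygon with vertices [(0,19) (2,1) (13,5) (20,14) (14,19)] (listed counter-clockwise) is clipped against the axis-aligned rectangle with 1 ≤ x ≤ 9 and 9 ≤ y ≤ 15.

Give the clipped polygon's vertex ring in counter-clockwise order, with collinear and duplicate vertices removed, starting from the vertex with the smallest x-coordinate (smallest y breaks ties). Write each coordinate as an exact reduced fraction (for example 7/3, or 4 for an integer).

1. After x ≥ 1: [(1,19) (1,10) (2,1) (13,5) (20,14) (14,19)]
2. After x ≤ 9: [(9,19) (1,19) (1,10) (2,1) (9,39/11)]
3. After y ≥ 9: [(9,9) (9,19) (1,19) (1,10) (10/9,9)]
4. After y ≤ 15: [(9,9) (9,15) (1,15) (1,10) (10/9,9)]
5. Canonical ring: [(1,10) (10/9,9) (9,9) (9,15) (1,15)]

Clipped polygon: [(1,10) (10/9,9) (9,9) (9,15) (1,15)]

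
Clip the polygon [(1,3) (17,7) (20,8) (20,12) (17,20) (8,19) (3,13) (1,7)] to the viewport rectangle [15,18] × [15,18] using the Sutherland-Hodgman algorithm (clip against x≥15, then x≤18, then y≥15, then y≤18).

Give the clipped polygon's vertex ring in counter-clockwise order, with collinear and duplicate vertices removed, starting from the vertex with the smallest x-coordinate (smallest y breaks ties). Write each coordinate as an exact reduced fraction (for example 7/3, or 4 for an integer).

1. After x ≥ 15: [(15,13/2) (17,7) (20,8) (20,12) (17,20) (15,178/9)]
2. After x ≤ 18: [(15,13/2) (17,7) (18,22/3) (18,52/3) (17,20) (15,178/9)]
3. After y ≥ 15: [(15,15) (18,15) (18,52/3) (17,20) (15,178/9)]
4. After y ≤ 18: [(15,18) (15,15) (18,15) (18,52/3) (71/4,18)]
5. Canonical ring: [(15,15) (18,15) (18,52/3) (71/4,18) (15,18)]

Clipped polygon: [(15,15) (18,15) (18,52/3) (71/4,18) (15,18)]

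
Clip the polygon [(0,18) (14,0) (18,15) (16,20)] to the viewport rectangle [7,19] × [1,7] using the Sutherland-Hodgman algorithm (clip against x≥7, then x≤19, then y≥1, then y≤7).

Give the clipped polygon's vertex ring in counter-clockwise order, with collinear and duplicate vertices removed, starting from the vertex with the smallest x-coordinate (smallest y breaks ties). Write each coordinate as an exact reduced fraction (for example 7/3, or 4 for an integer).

Clipped polygon: [(77/9,7) (119/9,1) (214/15,1) (238/15,7)]

1. After x ≥ 7: [(7,151/8) (7,9) (14,0) (18,15) (16,20)]
2. After x ≤ 19: [(7,151/8) (7,9) (14,0) (18,15) (16,20)]
3. After y ≥ 1: [(7,151/8) (7,9) (119/9,1) (214/15,1) (18,15) (16,20)]
4. After y ≤ 7: [(77/9,7) (119/9,1) (214/15,1) (238/15,7)]
5. Canonical ring: [(77/9,7) (119/9,1) (214/15,1) (238/15,7)]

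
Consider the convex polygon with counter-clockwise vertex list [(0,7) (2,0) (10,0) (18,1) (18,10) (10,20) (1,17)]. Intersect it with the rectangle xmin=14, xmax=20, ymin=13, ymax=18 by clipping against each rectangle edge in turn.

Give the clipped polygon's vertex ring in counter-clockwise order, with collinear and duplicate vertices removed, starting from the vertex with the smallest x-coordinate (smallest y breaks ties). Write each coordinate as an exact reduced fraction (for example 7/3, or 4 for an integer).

Clipped polygon: [(14,13) (78/5,13) (14,15)]

1. After x ≥ 14: [(14,1/2) (18,1) (18,10) (14,15)]
2. After x ≤ 20: [(14,1/2) (18,1) (18,10) (14,15)]
3. After y ≥ 13: [(14,13) (78/5,13) (14,15)]
4. After y ≤ 18: [(14,13) (78/5,13) (14,15)]
5. Canonical ring: [(14,13) (78/5,13) (14,15)]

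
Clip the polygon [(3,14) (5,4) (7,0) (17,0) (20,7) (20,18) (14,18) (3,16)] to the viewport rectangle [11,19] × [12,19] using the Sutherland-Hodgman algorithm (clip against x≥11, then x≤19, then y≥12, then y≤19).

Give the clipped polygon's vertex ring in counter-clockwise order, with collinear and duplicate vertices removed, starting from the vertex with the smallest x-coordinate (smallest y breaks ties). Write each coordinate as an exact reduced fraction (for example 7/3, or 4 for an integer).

Clipped polygon: [(11,12) (19,12) (19,18) (14,18) (11,192/11)]

1. After x ≥ 11: [(11,0) (17,0) (20,7) (20,18) (14,18) (11,192/11)]
2. After x ≤ 19: [(11,0) (17,0) (19,14/3) (19,18) (14,18) (11,192/11)]
3. After y ≥ 12: [(11,12) (19,12) (19,18) (14,18) (11,192/11)]
4. After y ≤ 19: [(11,12) (19,12) (19,18) (14,18) (11,192/11)]
5. Canonical ring: [(11,12) (19,12) (19,18) (14,18) (11,192/11)]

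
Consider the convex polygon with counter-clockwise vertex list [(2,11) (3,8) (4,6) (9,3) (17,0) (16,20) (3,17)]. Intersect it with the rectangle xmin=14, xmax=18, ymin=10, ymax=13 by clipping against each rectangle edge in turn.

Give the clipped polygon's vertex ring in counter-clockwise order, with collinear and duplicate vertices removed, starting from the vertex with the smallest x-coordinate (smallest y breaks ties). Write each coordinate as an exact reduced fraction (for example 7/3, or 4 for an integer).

Clipped polygon: [(14,10) (33/2,10) (327/20,13) (14,13)]

1. After x ≥ 14: [(14,9/8) (17,0) (16,20) (14,254/13)]
2. After x ≤ 18: [(14,9/8) (17,0) (16,20) (14,254/13)]
3. After y ≥ 10: [(14,10) (33/2,10) (16,20) (14,254/13)]
4. After y ≤ 13: [(14,13) (14,10) (33/2,10) (327/20,13)]
5. Canonical ring: [(14,10) (33/2,10) (327/20,13) (14,13)]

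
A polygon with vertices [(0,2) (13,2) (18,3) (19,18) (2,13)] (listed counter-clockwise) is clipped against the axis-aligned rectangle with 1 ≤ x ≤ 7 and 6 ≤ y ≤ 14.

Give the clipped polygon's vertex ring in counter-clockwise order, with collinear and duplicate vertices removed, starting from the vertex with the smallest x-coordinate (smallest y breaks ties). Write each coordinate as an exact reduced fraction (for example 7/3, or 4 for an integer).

1. After x ≥ 1: [(1,15/2) (1,2) (13,2) (18,3) (19,18) (2,13)]
2. After x ≤ 7: [(1,15/2) (1,2) (7,2) (7,246/17) (2,13)]
3. After y ≥ 6: [(1,15/2) (1,6) (7,6) (7,246/17) (2,13)]
4. After y ≤ 14: [(1,15/2) (1,6) (7,6) (7,14) (27/5,14) (2,13)]
5. Canonical ring: [(1,6) (7,6) (7,14) (27/5,14) (2,13) (1,15/2)]

Clipped polygon: [(1,6) (7,6) (7,14) (27/5,14) (2,13) (1,15/2)]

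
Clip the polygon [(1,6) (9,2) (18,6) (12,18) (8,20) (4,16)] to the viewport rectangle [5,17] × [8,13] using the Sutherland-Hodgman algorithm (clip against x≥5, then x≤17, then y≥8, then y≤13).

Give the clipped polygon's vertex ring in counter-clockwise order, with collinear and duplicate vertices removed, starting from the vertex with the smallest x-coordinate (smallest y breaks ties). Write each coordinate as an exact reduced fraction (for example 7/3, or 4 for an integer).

Clipped polygon: [(5,8) (17,8) (29/2,13) (5,13)]

1. After x ≥ 5: [(5,4) (9,2) (18,6) (12,18) (8,20) (5,17)]
2. After x ≤ 17: [(5,4) (9,2) (17,50/9) (17,8) (12,18) (8,20) (5,17)]
3. After y ≥ 8: [(5,8) (17,8) (17,8) (12,18) (8,20) (5,17)]
4. After y ≤ 13: [(5,13) (5,8) (17,8) (17,8) (29/2,13)]
5. Canonical ring: [(5,8) (17,8) (29/2,13) (5,13)]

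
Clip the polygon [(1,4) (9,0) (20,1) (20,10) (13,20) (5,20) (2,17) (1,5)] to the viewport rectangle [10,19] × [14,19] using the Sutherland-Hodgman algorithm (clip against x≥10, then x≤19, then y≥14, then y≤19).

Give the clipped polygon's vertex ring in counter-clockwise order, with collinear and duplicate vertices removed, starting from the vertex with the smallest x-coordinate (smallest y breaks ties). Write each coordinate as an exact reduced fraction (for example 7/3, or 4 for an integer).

1. After x ≥ 10: [(10,1/11) (20,1) (20,10) (13,20) (10,20)]
2. After x ≤ 19: [(10,1/11) (19,10/11) (19,80/7) (13,20) (10,20)]
3. After y ≥ 14: [(10,14) (86/5,14) (13,20) (10,20)]
4. After y ≤ 19: [(10,19) (10,14) (86/5,14) (137/10,19)]
5. Canonical ring: [(10,14) (86/5,14) (137/10,19) (10,19)]

Clipped polygon: [(10,14) (86/5,14) (137/10,19) (10,19)]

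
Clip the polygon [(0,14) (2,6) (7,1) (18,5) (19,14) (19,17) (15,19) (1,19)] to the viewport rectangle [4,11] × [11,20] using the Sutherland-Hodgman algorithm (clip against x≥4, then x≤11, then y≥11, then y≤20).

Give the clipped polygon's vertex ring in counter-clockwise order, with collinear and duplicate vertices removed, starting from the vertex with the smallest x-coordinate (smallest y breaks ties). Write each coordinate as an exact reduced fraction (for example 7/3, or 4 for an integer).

1. After x ≥ 4: [(4,4) (7,1) (18,5) (19,14) (19,17) (15,19) (4,19)]
2. After x ≤ 11: [(4,4) (7,1) (11,27/11) (11,19) (4,19)]
3. After y ≥ 11: [(4,11) (11,11) (11,19) (4,19)]
4. After y ≤ 20: [(4,11) (11,11) (11,19) (4,19)]
5. Canonical ring: [(4,11) (11,11) (11,19) (4,19)]

Clipped polygon: [(4,11) (11,11) (11,19) (4,19)]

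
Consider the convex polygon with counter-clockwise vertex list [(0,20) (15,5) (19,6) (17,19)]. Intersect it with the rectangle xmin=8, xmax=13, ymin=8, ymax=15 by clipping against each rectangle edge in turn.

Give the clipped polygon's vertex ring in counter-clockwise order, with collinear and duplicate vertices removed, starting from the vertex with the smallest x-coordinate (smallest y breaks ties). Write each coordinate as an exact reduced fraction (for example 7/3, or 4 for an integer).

1. After x ≥ 8: [(8,332/17) (8,12) (15,5) (19,6) (17,19)]
2. After x ≤ 13: [(13,327/17) (8,332/17) (8,12) (13,7)]
3. After y ≥ 8: [(13,8) (13,327/17) (8,332/17) (8,12) (12,8)]
4. After y ≤ 15: [(13,8) (13,15) (8,15) (8,12) (12,8)]
5. Canonical ring: [(8,12) (12,8) (13,8) (13,15) (8,15)]

Clipped polygon: [(8,12) (12,8) (13,8) (13,15) (8,15)]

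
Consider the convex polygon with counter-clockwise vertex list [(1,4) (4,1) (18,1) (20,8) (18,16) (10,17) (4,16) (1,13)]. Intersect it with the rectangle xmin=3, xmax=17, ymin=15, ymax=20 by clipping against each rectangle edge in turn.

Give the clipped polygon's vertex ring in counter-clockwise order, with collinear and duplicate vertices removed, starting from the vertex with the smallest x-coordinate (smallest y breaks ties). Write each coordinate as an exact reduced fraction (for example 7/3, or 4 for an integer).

Clipped polygon: [(3,15) (17,15) (17,129/8) (10,17) (4,16)]

1. After x ≥ 3: [(3,2) (4,1) (18,1) (20,8) (18,16) (10,17) (4,16) (3,15)]
2. After x ≤ 17: [(3,2) (4,1) (17,1) (17,129/8) (10,17) (4,16) (3,15)]
3. After y ≥ 15: [(3,15) (17,15) (17,129/8) (10,17) (4,16) (3,15)]
4. After y ≤ 20: [(3,15) (17,15) (17,129/8) (10,17) (4,16) (3,15)]
5. Canonical ring: [(3,15) (17,15) (17,129/8) (10,17) (4,16)]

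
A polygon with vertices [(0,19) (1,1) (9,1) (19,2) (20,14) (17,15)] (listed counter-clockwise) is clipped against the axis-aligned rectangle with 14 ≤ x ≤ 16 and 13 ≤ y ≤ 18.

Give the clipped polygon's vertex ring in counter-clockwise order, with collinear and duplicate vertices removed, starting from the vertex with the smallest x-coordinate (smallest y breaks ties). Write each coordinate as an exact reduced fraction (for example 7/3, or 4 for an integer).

1. After x ≥ 14: [(14,267/17) (14,3/2) (19,2) (20,14) (17,15)]
2. After x ≤ 16: [(16,259/17) (14,267/17) (14,3/2) (16,17/10)]
3. After y ≥ 13: [(16,13) (16,259/17) (14,267/17) (14,13)]
4. After y ≤ 18: [(16,13) (16,259/17) (14,267/17) (14,13)]
5. Canonical ring: [(14,13) (16,13) (16,259/17) (14,267/17)]

Clipped polygon: [(14,13) (16,13) (16,259/17) (14,267/17)]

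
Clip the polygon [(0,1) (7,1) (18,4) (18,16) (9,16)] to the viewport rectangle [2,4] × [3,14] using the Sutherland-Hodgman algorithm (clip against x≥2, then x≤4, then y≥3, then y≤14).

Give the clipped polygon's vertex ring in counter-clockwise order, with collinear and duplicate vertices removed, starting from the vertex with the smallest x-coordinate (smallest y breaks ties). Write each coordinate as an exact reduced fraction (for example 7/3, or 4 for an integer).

Clipped polygon: [(2,3) (4,3) (4,23/3) (2,13/3)]

1. After x ≥ 2: [(2,13/3) (2,1) (7,1) (18,4) (18,16) (9,16)]
2. After x ≤ 4: [(4,23/3) (2,13/3) (2,1) (4,1)]
3. After y ≥ 3: [(4,3) (4,23/3) (2,13/3) (2,3)]
4. After y ≤ 14: [(4,3) (4,23/3) (2,13/3) (2,3)]
5. Canonical ring: [(2,3) (4,3) (4,23/3) (2,13/3)]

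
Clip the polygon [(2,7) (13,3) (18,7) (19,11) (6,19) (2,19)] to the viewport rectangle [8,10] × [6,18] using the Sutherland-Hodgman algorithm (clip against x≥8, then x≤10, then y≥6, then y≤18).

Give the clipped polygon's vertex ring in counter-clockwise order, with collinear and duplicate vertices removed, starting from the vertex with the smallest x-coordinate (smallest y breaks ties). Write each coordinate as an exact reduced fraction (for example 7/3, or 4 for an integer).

Clipped polygon: [(8,6) (10,6) (10,215/13) (8,231/13)]

1. After x ≥ 8: [(8,53/11) (13,3) (18,7) (19,11) (8,231/13)]
2. After x ≤ 10: [(8,53/11) (10,45/11) (10,215/13) (8,231/13)]
3. After y ≥ 6: [(8,6) (10,6) (10,215/13) (8,231/13)]
4. After y ≤ 18: [(8,6) (10,6) (10,215/13) (8,231/13)]
5. Canonical ring: [(8,6) (10,6) (10,215/13) (8,231/13)]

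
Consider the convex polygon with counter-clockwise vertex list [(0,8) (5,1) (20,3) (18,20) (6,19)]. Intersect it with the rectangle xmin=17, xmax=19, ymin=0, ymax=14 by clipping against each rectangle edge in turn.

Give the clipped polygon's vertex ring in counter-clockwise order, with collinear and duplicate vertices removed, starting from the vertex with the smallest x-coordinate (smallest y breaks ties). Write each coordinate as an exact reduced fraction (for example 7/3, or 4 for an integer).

Clipped polygon: [(17,13/5) (19,43/15) (19,23/2) (318/17,14) (17,14)]

1. After x ≥ 17: [(17,13/5) (20,3) (18,20) (17,239/12)]
2. After x ≤ 19: [(17,13/5) (19,43/15) (19,23/2) (18,20) (17,239/12)]
3. After y ≥ 0: [(17,13/5) (19,43/15) (19,23/2) (18,20) (17,239/12)]
4. After y ≤ 14: [(17,14) (17,13/5) (19,43/15) (19,23/2) (318/17,14)]
5. Canonical ring: [(17,13/5) (19,43/15) (19,23/2) (318/17,14) (17,14)]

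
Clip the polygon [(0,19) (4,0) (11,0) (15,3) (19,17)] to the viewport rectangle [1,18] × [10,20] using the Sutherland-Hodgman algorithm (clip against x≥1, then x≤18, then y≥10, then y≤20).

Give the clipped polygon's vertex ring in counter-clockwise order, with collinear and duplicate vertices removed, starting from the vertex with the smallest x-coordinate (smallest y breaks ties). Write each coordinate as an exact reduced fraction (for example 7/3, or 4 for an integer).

1. After x ≥ 1: [(1,359/19) (1,57/4) (4,0) (11,0) (15,3) (19,17)]
2. After x ≤ 18: [(18,325/19) (1,359/19) (1,57/4) (4,0) (11,0) (15,3) (18,27/2)]
3. After y ≥ 10: [(18,325/19) (1,359/19) (1,57/4) (36/19,10) (17,10) (18,27/2)]
4. After y ≤ 20: [(18,325/19) (1,359/19) (1,57/4) (36/19,10) (17,10) (18,27/2)]
5. Canonical ring: [(1,57/4) (36/19,10) (17,10) (18,27/2) (18,325/19) (1,359/19)]

Clipped polygon: [(1,57/4) (36/19,10) (17,10) (18,27/2) (18,325/19) (1,359/19)]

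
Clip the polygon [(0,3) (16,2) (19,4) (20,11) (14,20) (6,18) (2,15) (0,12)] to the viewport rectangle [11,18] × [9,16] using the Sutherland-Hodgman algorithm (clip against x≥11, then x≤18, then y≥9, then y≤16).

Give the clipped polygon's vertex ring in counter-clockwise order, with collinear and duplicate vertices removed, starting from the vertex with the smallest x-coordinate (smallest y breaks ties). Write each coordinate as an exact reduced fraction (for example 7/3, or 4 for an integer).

Clipped polygon: [(11,9) (18,9) (18,14) (50/3,16) (11,16)]

1. After x ≥ 11: [(11,37/16) (16,2) (19,4) (20,11) (14,20) (11,77/4)]
2. After x ≤ 18: [(11,37/16) (16,2) (18,10/3) (18,14) (14,20) (11,77/4)]
3. After y ≥ 9: [(11,9) (18,9) (18,14) (14,20) (11,77/4)]
4. After y ≤ 16: [(11,16) (11,9) (18,9) (18,14) (50/3,16)]
5. Canonical ring: [(11,9) (18,9) (18,14) (50/3,16) (11,16)]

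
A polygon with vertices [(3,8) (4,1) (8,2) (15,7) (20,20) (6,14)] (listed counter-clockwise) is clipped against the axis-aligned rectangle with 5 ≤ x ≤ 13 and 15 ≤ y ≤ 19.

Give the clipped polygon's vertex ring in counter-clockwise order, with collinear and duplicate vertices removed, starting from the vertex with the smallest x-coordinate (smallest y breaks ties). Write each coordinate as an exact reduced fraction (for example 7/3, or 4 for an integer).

1. After x ≥ 5: [(5,12) (5,5/4) (8,2) (15,7) (20,20) (6,14)]
2. After x ≤ 13: [(5,12) (5,5/4) (8,2) (13,39/7) (13,17) (6,14)]
3. After y ≥ 15: [(13,15) (13,17) (25/3,15)]
4. After y ≤ 19: [(13,15) (13,17) (25/3,15)]
5. Canonical ring: [(25/3,15) (13,15) (13,17)]

Clipped polygon: [(25/3,15) (13,15) (13,17)]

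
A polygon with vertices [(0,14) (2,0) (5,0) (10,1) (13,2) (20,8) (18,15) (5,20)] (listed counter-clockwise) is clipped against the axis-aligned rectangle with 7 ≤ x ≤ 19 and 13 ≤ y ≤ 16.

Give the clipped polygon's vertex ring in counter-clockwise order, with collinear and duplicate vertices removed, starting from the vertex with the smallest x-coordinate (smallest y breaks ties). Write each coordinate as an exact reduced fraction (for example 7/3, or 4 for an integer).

1. After x ≥ 7: [(7,2/5) (10,1) (13,2) (20,8) (18,15) (7,250/13)]
2. After x ≤ 19: [(7,2/5) (10,1) (13,2) (19,50/7) (19,23/2) (18,15) (7,250/13)]
3. After y ≥ 13: [(7,13) (130/7,13) (18,15) (7,250/13)]
4. After y ≤ 16: [(7,16) (7,13) (130/7,13) (18,15) (77/5,16)]
5. Canonical ring: [(7,13) (130/7,13) (18,15) (77/5,16) (7,16)]

Clipped polygon: [(7,13) (130/7,13) (18,15) (77/5,16) (7,16)]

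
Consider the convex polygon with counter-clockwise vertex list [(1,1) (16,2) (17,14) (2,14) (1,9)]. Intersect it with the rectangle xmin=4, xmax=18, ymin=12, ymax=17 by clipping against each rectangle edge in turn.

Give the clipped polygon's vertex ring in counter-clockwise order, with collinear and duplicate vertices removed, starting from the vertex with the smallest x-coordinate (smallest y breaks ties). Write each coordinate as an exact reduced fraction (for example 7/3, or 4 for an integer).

1. After x ≥ 4: [(4,6/5) (16,2) (17,14) (4,14)]
2. After x ≤ 18: [(4,6/5) (16,2) (17,14) (4,14)]
3. After y ≥ 12: [(4,12) (101/6,12) (17,14) (4,14)]
4. After y ≤ 17: [(4,12) (101/6,12) (17,14) (4,14)]
5. Canonical ring: [(4,12) (101/6,12) (17,14) (4,14)]

Clipped polygon: [(4,12) (101/6,12) (17,14) (4,14)]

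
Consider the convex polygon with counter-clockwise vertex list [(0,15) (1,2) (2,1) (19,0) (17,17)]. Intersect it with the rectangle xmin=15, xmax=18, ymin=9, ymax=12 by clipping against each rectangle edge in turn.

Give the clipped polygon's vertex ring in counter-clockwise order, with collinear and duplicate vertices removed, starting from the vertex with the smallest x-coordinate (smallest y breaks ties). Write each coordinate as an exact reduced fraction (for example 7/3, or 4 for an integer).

1. After x ≥ 15: [(15,285/17) (15,4/17) (19,0) (17,17)]
2. After x ≤ 18: [(15,285/17) (15,4/17) (18,1/17) (18,17/2) (17,17)]
3. After y ≥ 9: [(15,285/17) (15,9) (305/17,9) (17,17)]
4. After y ≤ 12: [(15,12) (15,9) (305/17,9) (299/17,12)]
5. Canonical ring: [(15,9) (305/17,9) (299/17,12) (15,12)]

Clipped polygon: [(15,9) (305/17,9) (299/17,12) (15,12)]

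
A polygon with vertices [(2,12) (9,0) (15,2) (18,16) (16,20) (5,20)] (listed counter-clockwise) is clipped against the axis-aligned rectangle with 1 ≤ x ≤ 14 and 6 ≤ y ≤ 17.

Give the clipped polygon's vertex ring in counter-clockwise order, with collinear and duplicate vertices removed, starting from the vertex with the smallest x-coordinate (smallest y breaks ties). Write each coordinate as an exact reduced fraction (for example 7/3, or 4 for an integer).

1. After x ≥ 1: [(2,12) (9,0) (15,2) (18,16) (16,20) (5,20)]
2. After x ≤ 14: [(2,12) (9,0) (14,5/3) (14,20) (5,20)]
3. After y ≥ 6: [(2,12) (11/2,6) (14,6) (14,20) (5,20)]
4. After y ≤ 17: [(31/8,17) (2,12) (11/2,6) (14,6) (14,17)]
5. Canonical ring: [(2,12) (11/2,6) (14,6) (14,17) (31/8,17)]

Clipped polygon: [(2,12) (11/2,6) (14,6) (14,17) (31/8,17)]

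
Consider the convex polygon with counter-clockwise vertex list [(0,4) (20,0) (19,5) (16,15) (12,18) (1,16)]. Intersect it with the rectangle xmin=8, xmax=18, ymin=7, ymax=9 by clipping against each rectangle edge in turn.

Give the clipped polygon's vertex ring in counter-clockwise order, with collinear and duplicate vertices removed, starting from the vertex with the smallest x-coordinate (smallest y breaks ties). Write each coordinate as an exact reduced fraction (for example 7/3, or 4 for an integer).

Clipped polygon: [(8,7) (18,7) (18,25/3) (89/5,9) (8,9)]

1. After x ≥ 8: [(8,12/5) (20,0) (19,5) (16,15) (12,18) (8,190/11)]
2. After x ≤ 18: [(8,12/5) (18,2/5) (18,25/3) (16,15) (12,18) (8,190/11)]
3. After y ≥ 7: [(8,7) (18,7) (18,25/3) (16,15) (12,18) (8,190/11)]
4. After y ≤ 9: [(8,9) (8,7) (18,7) (18,25/3) (89/5,9)]
5. Canonical ring: [(8,7) (18,7) (18,25/3) (89/5,9) (8,9)]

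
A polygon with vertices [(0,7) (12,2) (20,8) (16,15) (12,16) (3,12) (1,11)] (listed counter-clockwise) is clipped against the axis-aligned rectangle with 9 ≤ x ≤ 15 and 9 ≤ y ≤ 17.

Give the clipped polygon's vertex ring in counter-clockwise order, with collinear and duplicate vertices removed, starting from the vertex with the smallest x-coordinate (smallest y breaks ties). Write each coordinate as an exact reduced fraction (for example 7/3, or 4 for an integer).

1. After x ≥ 9: [(9,13/4) (12,2) (20,8) (16,15) (12,16) (9,44/3)]
2. After x ≤ 15: [(9,13/4) (12,2) (15,17/4) (15,61/4) (12,16) (9,44/3)]
3. After y ≥ 9: [(9,9) (15,9) (15,61/4) (12,16) (9,44/3)]
4. After y ≤ 17: [(9,9) (15,9) (15,61/4) (12,16) (9,44/3)]
5. Canonical ring: [(9,9) (15,9) (15,61/4) (12,16) (9,44/3)]

Clipped polygon: [(9,9) (15,9) (15,61/4) (12,16) (9,44/3)]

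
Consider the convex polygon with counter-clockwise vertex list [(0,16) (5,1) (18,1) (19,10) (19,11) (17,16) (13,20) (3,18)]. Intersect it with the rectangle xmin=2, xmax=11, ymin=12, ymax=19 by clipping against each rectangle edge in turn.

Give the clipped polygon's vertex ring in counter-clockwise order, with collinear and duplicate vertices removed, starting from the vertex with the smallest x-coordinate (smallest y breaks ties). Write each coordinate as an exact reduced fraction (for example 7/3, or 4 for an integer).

Clipped polygon: [(2,12) (11,12) (11,19) (8,19) (3,18) (2,52/3)]

1. After x ≥ 2: [(2,52/3) (2,10) (5,1) (18,1) (19,10) (19,11) (17,16) (13,20) (3,18)]
2. After x ≤ 11: [(2,52/3) (2,10) (5,1) (11,1) (11,98/5) (3,18)]
3. After y ≥ 12: [(2,52/3) (2,12) (11,12) (11,98/5) (3,18)]
4. After y ≤ 19: [(2,52/3) (2,12) (11,12) (11,19) (8,19) (3,18)]
5. Canonical ring: [(2,12) (11,12) (11,19) (8,19) (3,18) (2,52/3)]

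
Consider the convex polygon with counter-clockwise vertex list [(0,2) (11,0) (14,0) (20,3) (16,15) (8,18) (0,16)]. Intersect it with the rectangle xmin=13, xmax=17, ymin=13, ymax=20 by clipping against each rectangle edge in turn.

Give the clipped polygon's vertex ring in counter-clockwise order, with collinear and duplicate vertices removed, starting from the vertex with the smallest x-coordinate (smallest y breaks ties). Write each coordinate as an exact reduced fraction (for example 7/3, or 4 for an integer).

Clipped polygon: [(13,13) (50/3,13) (16,15) (13,129/8)]

1. After x ≥ 13: [(13,0) (14,0) (20,3) (16,15) (13,129/8)]
2. After x ≤ 17: [(13,0) (14,0) (17,3/2) (17,12) (16,15) (13,129/8)]
3. After y ≥ 13: [(13,13) (50/3,13) (16,15) (13,129/8)]
4. After y ≤ 20: [(13,13) (50/3,13) (16,15) (13,129/8)]
5. Canonical ring: [(13,13) (50/3,13) (16,15) (13,129/8)]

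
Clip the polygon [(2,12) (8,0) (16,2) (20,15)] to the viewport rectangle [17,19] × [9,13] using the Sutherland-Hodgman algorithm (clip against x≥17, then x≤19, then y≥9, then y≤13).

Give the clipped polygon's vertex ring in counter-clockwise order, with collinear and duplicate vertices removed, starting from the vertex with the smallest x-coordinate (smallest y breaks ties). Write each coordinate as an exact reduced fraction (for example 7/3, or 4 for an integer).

Clipped polygon: [(17,9) (236/13,9) (19,47/4) (19,13) (17,13)]

1. After x ≥ 17: [(17,29/2) (17,21/4) (20,15)]
2. After x ≤ 19: [(19,89/6) (17,29/2) (17,21/4) (19,47/4)]
3. After y ≥ 9: [(19,89/6) (17,29/2) (17,9) (236/13,9) (19,47/4)]
4. After y ≤ 13: [(19,13) (17,13) (17,9) (236/13,9) (19,47/4)]
5. Canonical ring: [(17,9) (236/13,9) (19,47/4) (19,13) (17,13)]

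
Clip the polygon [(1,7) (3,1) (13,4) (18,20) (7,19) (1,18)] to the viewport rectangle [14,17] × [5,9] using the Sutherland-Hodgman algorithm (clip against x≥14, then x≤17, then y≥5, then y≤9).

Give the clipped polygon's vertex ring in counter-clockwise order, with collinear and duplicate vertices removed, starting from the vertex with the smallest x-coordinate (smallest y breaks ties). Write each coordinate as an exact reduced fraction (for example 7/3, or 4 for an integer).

Clipped polygon: [(14,36/5) (233/16,9) (14,9)]

1. After x ≥ 14: [(14,36/5) (18,20) (14,216/11)]
2. After x ≤ 17: [(14,36/5) (17,84/5) (17,219/11) (14,216/11)]
3. After y ≥ 5: [(14,36/5) (17,84/5) (17,219/11) (14,216/11)]
4. After y ≤ 9: [(14,9) (14,36/5) (233/16,9)]
5. Canonical ring: [(14,36/5) (233/16,9) (14,9)]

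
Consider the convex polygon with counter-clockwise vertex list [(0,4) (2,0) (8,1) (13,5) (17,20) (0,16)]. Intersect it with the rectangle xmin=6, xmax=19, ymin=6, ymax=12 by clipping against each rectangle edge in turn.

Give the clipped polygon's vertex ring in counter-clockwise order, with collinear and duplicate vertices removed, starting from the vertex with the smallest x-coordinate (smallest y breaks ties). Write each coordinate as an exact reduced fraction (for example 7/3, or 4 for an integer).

Clipped polygon: [(6,6) (199/15,6) (223/15,12) (6,12)]

1. After x ≥ 6: [(6,2/3) (8,1) (13,5) (17,20) (6,296/17)]
2. After x ≤ 19: [(6,2/3) (8,1) (13,5) (17,20) (6,296/17)]
3. After y ≥ 6: [(6,6) (199/15,6) (17,20) (6,296/17)]
4. After y ≤ 12: [(6,12) (6,6) (199/15,6) (223/15,12)]
5. Canonical ring: [(6,6) (199/15,6) (223/15,12) (6,12)]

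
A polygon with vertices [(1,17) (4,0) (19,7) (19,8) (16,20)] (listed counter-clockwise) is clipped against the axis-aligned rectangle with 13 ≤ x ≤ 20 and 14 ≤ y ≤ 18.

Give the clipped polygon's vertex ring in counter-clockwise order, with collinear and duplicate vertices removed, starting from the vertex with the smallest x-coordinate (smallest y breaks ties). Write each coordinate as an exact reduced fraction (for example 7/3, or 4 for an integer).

Clipped polygon: [(13,14) (35/2,14) (33/2,18) (13,18)]

1. After x ≥ 13: [(13,97/5) (13,21/5) (19,7) (19,8) (16,20)]
2. After x ≤ 20: [(13,97/5) (13,21/5) (19,7) (19,8) (16,20)]
3. After y ≥ 14: [(13,97/5) (13,14) (35/2,14) (16,20)]
4. After y ≤ 18: [(13,18) (13,14) (35/2,14) (33/2,18)]
5. Canonical ring: [(13,14) (35/2,14) (33/2,18) (13,18)]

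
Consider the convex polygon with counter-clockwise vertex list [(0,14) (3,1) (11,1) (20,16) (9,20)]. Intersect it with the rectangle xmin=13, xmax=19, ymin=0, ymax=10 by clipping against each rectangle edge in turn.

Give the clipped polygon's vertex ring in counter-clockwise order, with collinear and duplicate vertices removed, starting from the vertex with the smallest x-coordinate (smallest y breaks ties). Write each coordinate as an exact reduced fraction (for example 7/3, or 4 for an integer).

1. After x ≥ 13: [(13,13/3) (20,16) (13,204/11)]
2. After x ≤ 19: [(13,13/3) (19,43/3) (19,180/11) (13,204/11)]
3. After y ≥ 0: [(13,13/3) (19,43/3) (19,180/11) (13,204/11)]
4. After y ≤ 10: [(13,10) (13,13/3) (82/5,10)]
5. Canonical ring: [(13,13/3) (82/5,10) (13,10)]

Clipped polygon: [(13,13/3) (82/5,10) (13,10)]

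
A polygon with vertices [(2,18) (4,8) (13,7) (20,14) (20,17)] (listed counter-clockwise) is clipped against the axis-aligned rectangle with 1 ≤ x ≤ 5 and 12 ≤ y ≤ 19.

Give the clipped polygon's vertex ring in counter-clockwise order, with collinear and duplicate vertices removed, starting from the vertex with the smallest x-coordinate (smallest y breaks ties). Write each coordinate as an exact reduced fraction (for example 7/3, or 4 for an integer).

1. After x ≥ 1: [(2,18) (4,8) (13,7) (20,14) (20,17)]
2. After x ≤ 5: [(5,107/6) (2,18) (4,8) (5,71/9)]
3. After y ≥ 12: [(5,12) (5,107/6) (2,18) (16/5,12)]
4. After y ≤ 19: [(5,12) (5,107/6) (2,18) (16/5,12)]
5. Canonical ring: [(2,18) (16/5,12) (5,12) (5,107/6)]

Clipped polygon: [(2,18) (16/5,12) (5,12) (5,107/6)]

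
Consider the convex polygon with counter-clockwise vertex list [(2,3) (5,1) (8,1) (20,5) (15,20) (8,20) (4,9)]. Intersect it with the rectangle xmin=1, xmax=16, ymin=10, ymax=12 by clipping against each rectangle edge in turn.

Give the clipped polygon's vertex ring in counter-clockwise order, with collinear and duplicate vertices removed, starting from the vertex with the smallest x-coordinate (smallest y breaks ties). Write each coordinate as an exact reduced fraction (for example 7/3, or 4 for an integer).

Clipped polygon: [(48/11,10) (16,10) (16,12) (56/11,12)]

1. After x ≥ 1: [(2,3) (5,1) (8,1) (20,5) (15,20) (8,20) (4,9)]
2. After x ≤ 16: [(2,3) (5,1) (8,1) (16,11/3) (16,17) (15,20) (8,20) (4,9)]
3. After y ≥ 10: [(16,10) (16,17) (15,20) (8,20) (48/11,10)]
4. After y ≤ 12: [(16,10) (16,12) (56/11,12) (48/11,10)]
5. Canonical ring: [(48/11,10) (16,10) (16,12) (56/11,12)]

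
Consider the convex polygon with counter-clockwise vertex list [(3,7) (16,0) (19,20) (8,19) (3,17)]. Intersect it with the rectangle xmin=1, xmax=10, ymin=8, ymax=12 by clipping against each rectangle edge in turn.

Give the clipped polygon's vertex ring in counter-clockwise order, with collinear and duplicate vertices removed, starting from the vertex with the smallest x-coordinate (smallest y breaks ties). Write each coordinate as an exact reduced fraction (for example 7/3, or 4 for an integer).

Clipped polygon: [(3,8) (10,8) (10,12) (3,12)]

1. After x ≥ 1: [(3,7) (16,0) (19,20) (8,19) (3,17)]
2. After x ≤ 10: [(3,7) (10,42/13) (10,211/11) (8,19) (3,17)]
3. After y ≥ 8: [(3,8) (10,8) (10,211/11) (8,19) (3,17)]
4. After y ≤ 12: [(3,12) (3,8) (10,8) (10,12)]
5. Canonical ring: [(3,8) (10,8) (10,12) (3,12)]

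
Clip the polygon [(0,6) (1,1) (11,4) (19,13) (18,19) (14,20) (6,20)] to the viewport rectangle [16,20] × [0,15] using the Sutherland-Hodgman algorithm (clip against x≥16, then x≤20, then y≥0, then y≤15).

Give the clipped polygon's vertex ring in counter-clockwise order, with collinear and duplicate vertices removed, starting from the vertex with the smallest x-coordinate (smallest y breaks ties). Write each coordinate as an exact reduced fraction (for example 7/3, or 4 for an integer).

Clipped polygon: [(16,77/8) (19,13) (56/3,15) (16,15)]

1. After x ≥ 16: [(16,77/8) (19,13) (18,19) (16,39/2)]
2. After x ≤ 20: [(16,77/8) (19,13) (18,19) (16,39/2)]
3. After y ≥ 0: [(16,77/8) (19,13) (18,19) (16,39/2)]
4. After y ≤ 15: [(16,15) (16,77/8) (19,13) (56/3,15)]
5. Canonical ring: [(16,77/8) (19,13) (56/3,15) (16,15)]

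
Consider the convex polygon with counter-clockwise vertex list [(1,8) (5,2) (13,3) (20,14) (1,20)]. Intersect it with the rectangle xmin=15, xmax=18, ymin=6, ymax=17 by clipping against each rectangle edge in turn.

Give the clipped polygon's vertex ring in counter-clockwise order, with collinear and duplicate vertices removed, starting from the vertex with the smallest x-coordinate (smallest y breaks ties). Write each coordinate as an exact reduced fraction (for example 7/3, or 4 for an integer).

Clipped polygon: [(15,43/7) (18,76/7) (18,278/19) (15,296/19)]

1. After x ≥ 15: [(15,43/7) (20,14) (15,296/19)]
2. After x ≤ 18: [(15,43/7) (18,76/7) (18,278/19) (15,296/19)]
3. After y ≥ 6: [(15,43/7) (18,76/7) (18,278/19) (15,296/19)]
4. After y ≤ 17: [(15,43/7) (18,76/7) (18,278/19) (15,296/19)]
5. Canonical ring: [(15,43/7) (18,76/7) (18,278/19) (15,296/19)]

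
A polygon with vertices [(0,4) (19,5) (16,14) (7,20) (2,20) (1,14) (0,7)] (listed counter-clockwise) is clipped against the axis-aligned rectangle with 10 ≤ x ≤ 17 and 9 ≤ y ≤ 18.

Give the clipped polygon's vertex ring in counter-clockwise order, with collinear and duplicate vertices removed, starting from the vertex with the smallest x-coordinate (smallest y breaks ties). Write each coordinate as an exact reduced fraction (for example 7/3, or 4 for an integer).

Clipped polygon: [(10,9) (17,9) (17,11) (16,14) (10,18)]

1. After x ≥ 10: [(10,86/19) (19,5) (16,14) (10,18)]
2. After x ≤ 17: [(10,86/19) (17,93/19) (17,11) (16,14) (10,18)]
3. After y ≥ 9: [(10,9) (17,9) (17,11) (16,14) (10,18)]
4. After y ≤ 18: [(10,9) (17,9) (17,11) (16,14) (10,18)]
5. Canonical ring: [(10,9) (17,9) (17,11) (16,14) (10,18)]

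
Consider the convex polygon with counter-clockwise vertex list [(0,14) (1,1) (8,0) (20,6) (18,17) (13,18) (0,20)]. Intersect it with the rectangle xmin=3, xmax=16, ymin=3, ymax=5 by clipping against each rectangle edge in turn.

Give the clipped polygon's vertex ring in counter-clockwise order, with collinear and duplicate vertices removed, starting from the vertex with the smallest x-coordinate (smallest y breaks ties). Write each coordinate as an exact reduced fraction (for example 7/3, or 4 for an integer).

Clipped polygon: [(3,3) (14,3) (16,4) (16,5) (3,5)]

1. After x ≥ 3: [(3,5/7) (8,0) (20,6) (18,17) (13,18) (3,254/13)]
2. After x ≤ 16: [(3,5/7) (8,0) (16,4) (16,87/5) (13,18) (3,254/13)]
3. After y ≥ 3: [(3,3) (14,3) (16,4) (16,87/5) (13,18) (3,254/13)]
4. After y ≤ 5: [(3,5) (3,3) (14,3) (16,4) (16,5)]
5. Canonical ring: [(3,3) (14,3) (16,4) (16,5) (3,5)]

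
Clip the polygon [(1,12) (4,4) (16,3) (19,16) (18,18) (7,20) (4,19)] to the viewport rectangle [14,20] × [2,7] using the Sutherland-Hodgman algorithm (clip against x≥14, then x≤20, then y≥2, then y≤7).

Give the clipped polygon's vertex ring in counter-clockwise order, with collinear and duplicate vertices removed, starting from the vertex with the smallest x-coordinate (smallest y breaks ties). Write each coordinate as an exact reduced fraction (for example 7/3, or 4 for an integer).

1. After x ≥ 14: [(14,19/6) (16,3) (19,16) (18,18) (14,206/11)]
2. After x ≤ 20: [(14,19/6) (16,3) (19,16) (18,18) (14,206/11)]
3. After y ≥ 2: [(14,19/6) (16,3) (19,16) (18,18) (14,206/11)]
4. After y ≤ 7: [(14,7) (14,19/6) (16,3) (220/13,7)]
5. Canonical ring: [(14,19/6) (16,3) (220/13,7) (14,7)]

Clipped polygon: [(14,19/6) (16,3) (220/13,7) (14,7)]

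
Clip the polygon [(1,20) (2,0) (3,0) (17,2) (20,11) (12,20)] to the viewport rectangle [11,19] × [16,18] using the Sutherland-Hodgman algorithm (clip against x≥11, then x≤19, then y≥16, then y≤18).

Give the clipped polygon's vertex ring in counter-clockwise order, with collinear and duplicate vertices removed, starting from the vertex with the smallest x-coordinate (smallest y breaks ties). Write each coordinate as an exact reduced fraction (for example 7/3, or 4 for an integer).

1. After x ≥ 11: [(11,20) (11,8/7) (17,2) (20,11) (12,20)]
2. After x ≤ 19: [(11,20) (11,8/7) (17,2) (19,8) (19,97/8) (12,20)]
3. After y ≥ 16: [(11,20) (11,16) (140/9,16) (12,20)]
4. After y ≤ 18: [(11,18) (11,16) (140/9,16) (124/9,18)]
5. Canonical ring: [(11,16) (140/9,16) (124/9,18) (11,18)]

Clipped polygon: [(11,16) (140/9,16) (124/9,18) (11,18)]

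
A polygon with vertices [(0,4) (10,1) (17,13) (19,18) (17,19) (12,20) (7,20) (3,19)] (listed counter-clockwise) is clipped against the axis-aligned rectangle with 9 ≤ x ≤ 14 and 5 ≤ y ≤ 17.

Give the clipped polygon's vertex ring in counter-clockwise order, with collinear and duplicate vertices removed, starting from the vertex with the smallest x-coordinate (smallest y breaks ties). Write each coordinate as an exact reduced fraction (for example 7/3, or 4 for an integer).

1. After x ≥ 9: [(9,13/10) (10,1) (17,13) (19,18) (17,19) (12,20) (9,20)]
2. After x ≤ 14: [(9,13/10) (10,1) (14,55/7) (14,98/5) (12,20) (9,20)]
3. After y ≥ 5: [(9,5) (37/3,5) (14,55/7) (14,98/5) (12,20) (9,20)]
4. After y ≤ 17: [(9,17) (9,5) (37/3,5) (14,55/7) (14,17)]
5. Canonical ring: [(9,5) (37/3,5) (14,55/7) (14,17) (9,17)]

Clipped polygon: [(9,5) (37/3,5) (14,55/7) (14,17) (9,17)]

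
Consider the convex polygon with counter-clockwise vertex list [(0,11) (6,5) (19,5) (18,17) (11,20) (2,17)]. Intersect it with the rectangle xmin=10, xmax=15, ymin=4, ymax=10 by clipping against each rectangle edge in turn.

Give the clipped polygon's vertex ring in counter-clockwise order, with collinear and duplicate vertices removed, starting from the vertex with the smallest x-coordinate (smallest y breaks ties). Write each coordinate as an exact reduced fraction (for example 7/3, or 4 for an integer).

Clipped polygon: [(10,5) (15,5) (15,10) (10,10)]

1. After x ≥ 10: [(10,5) (19,5) (18,17) (11,20) (10,59/3)]
2. After x ≤ 15: [(10,5) (15,5) (15,128/7) (11,20) (10,59/3)]
3. After y ≥ 4: [(10,5) (15,5) (15,128/7) (11,20) (10,59/3)]
4. After y ≤ 10: [(10,10) (10,5) (15,5) (15,10)]
5. Canonical ring: [(10,5) (15,5) (15,10) (10,10)]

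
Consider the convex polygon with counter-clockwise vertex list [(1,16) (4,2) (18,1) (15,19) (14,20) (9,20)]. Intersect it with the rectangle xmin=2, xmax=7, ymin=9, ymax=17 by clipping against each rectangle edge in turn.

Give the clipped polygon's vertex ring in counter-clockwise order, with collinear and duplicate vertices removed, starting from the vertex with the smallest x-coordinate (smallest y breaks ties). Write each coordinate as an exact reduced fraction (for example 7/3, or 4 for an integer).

Clipped polygon: [(2,34/3) (5/2,9) (7,9) (7,17) (3,17) (2,33/2)]

1. After x ≥ 2: [(2,33/2) (2,34/3) (4,2) (18,1) (15,19) (14,20) (9,20)]
2. After x ≤ 7: [(7,19) (2,33/2) (2,34/3) (4,2) (7,25/14)]
3. After y ≥ 9: [(7,9) (7,19) (2,33/2) (2,34/3) (5/2,9)]
4. After y ≤ 17: [(7,9) (7,17) (3,17) (2,33/2) (2,34/3) (5/2,9)]
5. Canonical ring: [(2,34/3) (5/2,9) (7,9) (7,17) (3,17) (2,33/2)]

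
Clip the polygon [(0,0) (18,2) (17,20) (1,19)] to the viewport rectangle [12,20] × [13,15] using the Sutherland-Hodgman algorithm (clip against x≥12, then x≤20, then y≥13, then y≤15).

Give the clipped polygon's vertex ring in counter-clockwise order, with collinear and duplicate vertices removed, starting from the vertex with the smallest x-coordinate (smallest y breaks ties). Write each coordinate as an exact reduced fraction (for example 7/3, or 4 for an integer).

1. After x ≥ 12: [(12,4/3) (18,2) (17,20) (12,315/16)]
2. After x ≤ 20: [(12,4/3) (18,2) (17,20) (12,315/16)]
3. After y ≥ 13: [(12,13) (313/18,13) (17,20) (12,315/16)]
4. After y ≤ 15: [(12,15) (12,13) (313/18,13) (311/18,15)]
5. Canonical ring: [(12,13) (313/18,13) (311/18,15) (12,15)]

Clipped polygon: [(12,13) (313/18,13) (311/18,15) (12,15)]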